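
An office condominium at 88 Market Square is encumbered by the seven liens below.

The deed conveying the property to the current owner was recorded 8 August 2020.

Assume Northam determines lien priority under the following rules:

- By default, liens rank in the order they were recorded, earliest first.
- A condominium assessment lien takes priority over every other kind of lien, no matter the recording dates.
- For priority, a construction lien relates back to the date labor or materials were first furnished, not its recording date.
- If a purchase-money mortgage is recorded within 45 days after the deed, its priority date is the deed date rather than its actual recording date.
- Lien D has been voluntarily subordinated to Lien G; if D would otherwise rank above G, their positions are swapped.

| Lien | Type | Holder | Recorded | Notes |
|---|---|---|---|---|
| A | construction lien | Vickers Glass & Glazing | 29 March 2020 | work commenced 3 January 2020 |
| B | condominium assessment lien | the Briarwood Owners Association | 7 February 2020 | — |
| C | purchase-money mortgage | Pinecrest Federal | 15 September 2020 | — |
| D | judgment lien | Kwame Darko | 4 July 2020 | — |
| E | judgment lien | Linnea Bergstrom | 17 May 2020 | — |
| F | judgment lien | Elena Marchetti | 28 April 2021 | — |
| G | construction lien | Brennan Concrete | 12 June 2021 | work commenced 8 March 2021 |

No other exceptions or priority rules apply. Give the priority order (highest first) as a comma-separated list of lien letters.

B, A, E, G, C, D, F

First, effective dates: A relates back to 3 January 2020 (work commenced); C was recorded within the 45-day window, so its effective date is the deed date 8 August 2020; G relates back to 8 March 2021 (work commenced).
B is a condominium assessment lien and takes priority over every other lien.
Among the remaining liens, by effective date: A (3 January 2020), E (17 May 2020), D (4 July 2020), C (8 August 2020), G (8 March 2021), F (28 April 2021).
The subordination applies — D was senior to G — so D and G swap.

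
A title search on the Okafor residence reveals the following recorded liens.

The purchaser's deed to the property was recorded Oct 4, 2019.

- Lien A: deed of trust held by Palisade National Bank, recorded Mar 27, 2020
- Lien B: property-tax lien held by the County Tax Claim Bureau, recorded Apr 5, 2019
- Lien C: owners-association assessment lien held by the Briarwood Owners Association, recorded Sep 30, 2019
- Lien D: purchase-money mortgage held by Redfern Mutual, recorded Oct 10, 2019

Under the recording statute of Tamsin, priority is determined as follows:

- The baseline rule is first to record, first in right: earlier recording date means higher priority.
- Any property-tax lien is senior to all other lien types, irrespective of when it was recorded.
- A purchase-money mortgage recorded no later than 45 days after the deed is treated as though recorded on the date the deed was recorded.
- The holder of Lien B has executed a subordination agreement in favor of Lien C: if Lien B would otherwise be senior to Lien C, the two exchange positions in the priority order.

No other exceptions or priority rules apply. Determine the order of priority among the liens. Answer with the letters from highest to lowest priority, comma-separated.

First, effective dates: D's effective date is the deed date, Oct 4, 2019.
B is a property-tax lien, so it outranks all other liens regardless of date.
Among the remaining liens, by effective date: C (Sep 30, 2019), D (Oct 4, 2019), A (Mar 27, 2020).
The subordination applies — B was senior to C — so B and C swap.

C, B, D, A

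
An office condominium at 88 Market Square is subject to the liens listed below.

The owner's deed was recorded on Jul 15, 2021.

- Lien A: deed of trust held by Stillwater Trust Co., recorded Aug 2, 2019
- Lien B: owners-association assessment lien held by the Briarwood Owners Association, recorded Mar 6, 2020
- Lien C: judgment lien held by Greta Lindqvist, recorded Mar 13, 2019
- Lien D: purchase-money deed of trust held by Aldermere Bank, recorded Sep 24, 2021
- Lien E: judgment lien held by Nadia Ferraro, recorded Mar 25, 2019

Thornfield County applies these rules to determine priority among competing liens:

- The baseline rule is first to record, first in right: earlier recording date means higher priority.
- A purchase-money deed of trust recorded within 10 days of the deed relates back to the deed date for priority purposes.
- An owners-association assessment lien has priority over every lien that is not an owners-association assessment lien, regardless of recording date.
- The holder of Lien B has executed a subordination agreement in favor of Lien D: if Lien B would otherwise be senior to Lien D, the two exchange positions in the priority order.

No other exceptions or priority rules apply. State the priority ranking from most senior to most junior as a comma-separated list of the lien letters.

D, C, E, A, B

Adjusting effective dates: D missed the 10-day window (71 days after the deed), so its recording date stands.
B is an owners-association assessment lien and takes priority over every other lien.
Ordering the rest by effective date: C (Mar 13, 2019), E (Mar 25, 2019), A (Aug 2, 2019), D (Sep 24, 2021).
The subordination applies — B was senior to D — so B and D swap.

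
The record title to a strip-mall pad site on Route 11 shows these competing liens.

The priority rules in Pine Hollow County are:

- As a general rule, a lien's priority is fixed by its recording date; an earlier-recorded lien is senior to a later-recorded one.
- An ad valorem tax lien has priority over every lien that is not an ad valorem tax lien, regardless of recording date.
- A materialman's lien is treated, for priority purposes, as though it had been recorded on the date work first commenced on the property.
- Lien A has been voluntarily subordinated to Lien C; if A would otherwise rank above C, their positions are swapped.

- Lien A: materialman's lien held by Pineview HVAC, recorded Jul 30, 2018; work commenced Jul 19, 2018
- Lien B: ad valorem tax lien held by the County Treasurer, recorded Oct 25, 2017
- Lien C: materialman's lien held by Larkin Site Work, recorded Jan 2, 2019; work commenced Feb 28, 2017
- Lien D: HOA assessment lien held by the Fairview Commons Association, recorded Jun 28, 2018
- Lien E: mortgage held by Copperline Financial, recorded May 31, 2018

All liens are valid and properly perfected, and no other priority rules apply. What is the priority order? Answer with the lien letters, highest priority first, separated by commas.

B, C, E, D, A

Adjusting effective dates: A relates back to Jul 19, 2018 (work commenced); C's effective date is Feb 28, 2017, when work began.
B is an ad valorem tax lien and takes priority over every other lien.
Remaining liens by effective date: C (Feb 28, 2017), E (May 31, 2018), D (Jun 28, 2018), A (Jul 19, 2018).
A already ranks below C; the subordination has no effect.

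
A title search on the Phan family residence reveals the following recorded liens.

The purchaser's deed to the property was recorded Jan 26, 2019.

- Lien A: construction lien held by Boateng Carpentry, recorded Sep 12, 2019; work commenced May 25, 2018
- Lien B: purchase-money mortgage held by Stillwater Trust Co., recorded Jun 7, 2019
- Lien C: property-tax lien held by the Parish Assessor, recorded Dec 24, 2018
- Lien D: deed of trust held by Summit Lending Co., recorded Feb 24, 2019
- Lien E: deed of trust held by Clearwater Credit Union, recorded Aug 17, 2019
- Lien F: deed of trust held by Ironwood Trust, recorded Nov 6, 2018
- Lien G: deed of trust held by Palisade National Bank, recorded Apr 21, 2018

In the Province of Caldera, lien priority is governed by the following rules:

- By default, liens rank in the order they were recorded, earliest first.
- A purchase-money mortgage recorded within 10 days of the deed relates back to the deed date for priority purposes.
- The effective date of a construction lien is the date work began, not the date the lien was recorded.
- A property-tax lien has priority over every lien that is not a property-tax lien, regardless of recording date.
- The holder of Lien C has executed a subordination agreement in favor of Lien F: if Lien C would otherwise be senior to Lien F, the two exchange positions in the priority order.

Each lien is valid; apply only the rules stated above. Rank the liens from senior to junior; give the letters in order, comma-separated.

First, effective dates: A relates back to May 25, 2018 (work commenced); B missed the 10-day window (132 days after the deed), so its recording date stands.
C, as a property-tax lien, has superpriority and ranks first.
Ordering the rest by effective date: G (Apr 21, 2018), A (May 25, 2018), F (Nov 6, 2018), D (Feb 24, 2019), B (Jun 7, 2019), E (Aug 17, 2019).
C is senior to F before the subordination, so the two trade places.

F, G, A, C, D, B, E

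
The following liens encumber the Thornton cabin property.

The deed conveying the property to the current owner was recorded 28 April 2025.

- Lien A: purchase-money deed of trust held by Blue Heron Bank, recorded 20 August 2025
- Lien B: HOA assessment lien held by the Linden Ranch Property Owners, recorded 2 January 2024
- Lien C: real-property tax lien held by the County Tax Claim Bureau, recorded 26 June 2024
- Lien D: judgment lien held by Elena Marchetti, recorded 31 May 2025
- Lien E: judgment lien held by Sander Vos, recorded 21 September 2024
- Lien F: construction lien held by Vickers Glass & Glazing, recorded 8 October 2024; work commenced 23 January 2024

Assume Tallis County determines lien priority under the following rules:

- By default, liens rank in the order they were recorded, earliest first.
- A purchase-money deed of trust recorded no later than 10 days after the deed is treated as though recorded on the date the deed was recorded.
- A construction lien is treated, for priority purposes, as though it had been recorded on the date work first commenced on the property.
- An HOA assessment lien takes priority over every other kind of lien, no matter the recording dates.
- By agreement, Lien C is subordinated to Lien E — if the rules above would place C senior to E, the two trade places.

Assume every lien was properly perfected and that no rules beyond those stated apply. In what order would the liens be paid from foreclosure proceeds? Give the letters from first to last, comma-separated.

Effective dates after the stated exceptions: A was recorded 114 days after the deed, outside the 10-day window, so it keeps its recording date; F's effective date is 23 January 2024, when work began.
B, as an HOA assessment lien, has superpriority and ranks first.
The other liens, earliest effective date first: F (23 January 2024), C (26 June 2024), E (21 September 2024), D (31 May 2025), A (20 August 2025).
Because C would otherwise rank above E, the subordination swaps them.

B, F, E, C, D, A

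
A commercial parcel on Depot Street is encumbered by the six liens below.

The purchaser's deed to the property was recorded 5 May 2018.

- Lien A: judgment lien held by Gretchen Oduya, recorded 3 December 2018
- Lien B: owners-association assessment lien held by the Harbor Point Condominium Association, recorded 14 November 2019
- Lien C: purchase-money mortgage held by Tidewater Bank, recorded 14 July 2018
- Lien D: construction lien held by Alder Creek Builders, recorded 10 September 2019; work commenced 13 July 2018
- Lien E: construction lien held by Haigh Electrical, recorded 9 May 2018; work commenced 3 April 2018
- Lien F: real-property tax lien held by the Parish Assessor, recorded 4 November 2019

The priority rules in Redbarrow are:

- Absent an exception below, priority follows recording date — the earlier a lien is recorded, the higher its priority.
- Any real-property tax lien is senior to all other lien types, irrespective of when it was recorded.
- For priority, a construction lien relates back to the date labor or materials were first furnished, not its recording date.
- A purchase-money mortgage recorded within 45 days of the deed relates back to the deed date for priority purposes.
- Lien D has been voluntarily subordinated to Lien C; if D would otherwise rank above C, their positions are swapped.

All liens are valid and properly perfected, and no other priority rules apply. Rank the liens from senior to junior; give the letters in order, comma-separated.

F, E, C, D, A, B

Effective dates after the stated exceptions: C was recorded 70 days after the deed, outside the 45-day window, so it keeps its recording date; D is treated as recorded 13 July 2018, the work-commencement date; E relates back to 3 April 2018 (work commenced).
F is a real-property tax lien and takes priority over every other lien.
Ordering the rest by effective date: E (3 April 2018), D (13 July 2018), C (14 July 2018), A (3 December 2018), B (14 November 2019).
D would otherwise be senior to C, so under the subordination agreement D and C exchange positions.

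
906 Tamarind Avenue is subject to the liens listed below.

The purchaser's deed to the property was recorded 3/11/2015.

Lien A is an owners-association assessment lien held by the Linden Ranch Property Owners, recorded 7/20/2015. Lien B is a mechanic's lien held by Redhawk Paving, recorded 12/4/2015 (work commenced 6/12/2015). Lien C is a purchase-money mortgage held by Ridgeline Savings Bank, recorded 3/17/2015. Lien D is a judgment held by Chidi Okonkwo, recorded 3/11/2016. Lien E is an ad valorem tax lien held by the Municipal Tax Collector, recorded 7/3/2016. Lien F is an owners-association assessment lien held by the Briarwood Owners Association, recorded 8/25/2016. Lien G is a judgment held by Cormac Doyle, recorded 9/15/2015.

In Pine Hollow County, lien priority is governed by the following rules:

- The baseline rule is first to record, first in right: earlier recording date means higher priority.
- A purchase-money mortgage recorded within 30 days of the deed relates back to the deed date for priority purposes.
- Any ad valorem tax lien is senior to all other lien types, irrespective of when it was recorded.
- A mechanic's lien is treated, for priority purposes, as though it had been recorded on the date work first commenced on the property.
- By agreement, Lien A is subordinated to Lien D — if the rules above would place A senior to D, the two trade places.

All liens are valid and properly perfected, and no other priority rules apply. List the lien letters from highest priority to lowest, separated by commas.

First, effective dates: B is treated as recorded 6/12/2015, the work-commencement date; C was recorded within the 30-day window, so its effective date is the deed date 3/11/2015.
E is an ad valorem tax lien, so it outranks all other liens regardless of date.
Remaining liens by effective date: C (3/11/2015), B (6/12/2015), A (7/20/2015), G (9/15/2015), D (3/11/2016), F (8/25/2016).
Because A would otherwise rank above D, the subordination swaps them.

E, C, B, D, G, A, F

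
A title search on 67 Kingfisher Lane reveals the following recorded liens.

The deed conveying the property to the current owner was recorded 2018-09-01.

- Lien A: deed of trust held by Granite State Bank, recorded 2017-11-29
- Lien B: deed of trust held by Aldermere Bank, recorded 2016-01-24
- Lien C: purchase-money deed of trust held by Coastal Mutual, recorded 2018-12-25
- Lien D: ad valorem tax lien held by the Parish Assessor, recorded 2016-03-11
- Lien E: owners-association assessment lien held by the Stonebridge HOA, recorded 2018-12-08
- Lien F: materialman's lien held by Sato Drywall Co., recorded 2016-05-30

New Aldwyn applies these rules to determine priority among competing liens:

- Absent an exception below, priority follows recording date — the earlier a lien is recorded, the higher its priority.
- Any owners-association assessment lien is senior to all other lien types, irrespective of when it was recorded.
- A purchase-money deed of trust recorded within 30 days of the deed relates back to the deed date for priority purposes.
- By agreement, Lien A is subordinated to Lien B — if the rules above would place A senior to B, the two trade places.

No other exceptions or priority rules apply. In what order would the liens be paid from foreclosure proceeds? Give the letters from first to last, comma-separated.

Adjusting effective dates: C was recorded 115 days after the deed, outside the 30-day window, so it keeps its recording date.
E is an owners-association assessment lien, so it outranks all other liens regardless of date.
Among the remaining liens, by effective date: B (2016-01-24), D (2016-03-11), F (2016-05-30), A (2017-11-29), C (2018-12-25).
Since A is not senior to B, the subordination leaves the order unchanged.

E, B, D, F, A, C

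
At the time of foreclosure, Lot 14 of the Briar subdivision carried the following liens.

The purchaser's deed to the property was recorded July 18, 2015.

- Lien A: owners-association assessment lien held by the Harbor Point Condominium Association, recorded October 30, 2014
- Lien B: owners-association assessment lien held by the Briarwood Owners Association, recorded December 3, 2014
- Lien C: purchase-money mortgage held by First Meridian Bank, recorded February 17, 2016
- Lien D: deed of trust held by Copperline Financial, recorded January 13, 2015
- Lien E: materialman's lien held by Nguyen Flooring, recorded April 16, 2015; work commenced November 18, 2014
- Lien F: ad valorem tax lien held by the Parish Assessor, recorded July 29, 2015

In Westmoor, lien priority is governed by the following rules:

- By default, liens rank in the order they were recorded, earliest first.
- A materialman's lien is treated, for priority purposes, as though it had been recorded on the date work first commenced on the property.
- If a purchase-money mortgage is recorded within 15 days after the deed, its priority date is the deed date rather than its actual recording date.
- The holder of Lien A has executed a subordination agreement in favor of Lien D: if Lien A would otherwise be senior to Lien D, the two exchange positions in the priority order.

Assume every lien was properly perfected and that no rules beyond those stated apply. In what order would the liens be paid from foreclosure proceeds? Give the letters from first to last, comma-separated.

D, E, B, A, F, C

Effective dates after the stated exceptions: C missed the 15-day window (214 days after the deed), so its recording date stands; E is treated as recorded November 18, 2014, the work-commencement date.
Ordering by effective date: A (October 30, 2014), E (November 18, 2014), B (December 3, 2014), D (January 13, 2015), F (July 29, 2015), C (February 17, 2016).
A is senior to D before the subordination, so the two trade places.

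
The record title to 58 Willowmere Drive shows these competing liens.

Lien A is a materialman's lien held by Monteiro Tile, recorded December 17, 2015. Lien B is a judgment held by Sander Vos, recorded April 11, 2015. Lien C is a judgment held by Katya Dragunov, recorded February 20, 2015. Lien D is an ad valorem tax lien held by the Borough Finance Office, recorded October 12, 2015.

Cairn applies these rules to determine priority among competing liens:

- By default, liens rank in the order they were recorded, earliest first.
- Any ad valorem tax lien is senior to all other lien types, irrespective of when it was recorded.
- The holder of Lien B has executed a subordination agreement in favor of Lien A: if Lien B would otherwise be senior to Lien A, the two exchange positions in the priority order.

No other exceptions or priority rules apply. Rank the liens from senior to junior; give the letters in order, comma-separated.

D, C, A, B

As an ad valorem tax lien, D is senior to every other lien.
Among the remaining liens, by effective date: C (February 20, 2015), B (April 11, 2015), A (December 17, 2015).
Because B would otherwise rank above A, the subordination swaps them.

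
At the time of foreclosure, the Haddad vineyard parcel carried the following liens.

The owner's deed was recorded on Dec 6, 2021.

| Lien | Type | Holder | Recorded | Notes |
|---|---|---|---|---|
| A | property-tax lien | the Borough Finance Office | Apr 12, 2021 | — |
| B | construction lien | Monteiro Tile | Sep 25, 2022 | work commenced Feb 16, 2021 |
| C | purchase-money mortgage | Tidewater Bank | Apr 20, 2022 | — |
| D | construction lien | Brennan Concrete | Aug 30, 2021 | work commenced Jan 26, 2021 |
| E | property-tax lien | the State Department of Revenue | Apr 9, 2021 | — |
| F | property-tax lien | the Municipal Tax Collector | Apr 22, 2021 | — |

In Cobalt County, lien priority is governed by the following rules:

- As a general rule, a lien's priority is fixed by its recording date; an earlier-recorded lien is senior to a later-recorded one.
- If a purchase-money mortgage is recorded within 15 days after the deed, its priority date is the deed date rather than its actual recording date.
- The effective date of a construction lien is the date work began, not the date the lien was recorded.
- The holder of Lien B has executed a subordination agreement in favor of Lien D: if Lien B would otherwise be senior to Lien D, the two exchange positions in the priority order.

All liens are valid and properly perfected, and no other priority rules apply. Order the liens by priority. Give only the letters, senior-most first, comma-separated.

D, B, E, A, F, C

Effective dates after the stated exceptions: B's effective date is Feb 16, 2021, when work began; C was recorded 135 days after the deed, outside the 15-day window, so it keeps its recording date; D's effective date is Jan 26, 2021, when work began.
By effective date: D (Jan 26, 2021), B (Feb 16, 2021), E (Apr 9, 2021), A (Apr 12, 2021), F (Apr 22, 2021), C (Apr 20, 2022).
Since B is not senior to D, the subordination leaves the order unchanged.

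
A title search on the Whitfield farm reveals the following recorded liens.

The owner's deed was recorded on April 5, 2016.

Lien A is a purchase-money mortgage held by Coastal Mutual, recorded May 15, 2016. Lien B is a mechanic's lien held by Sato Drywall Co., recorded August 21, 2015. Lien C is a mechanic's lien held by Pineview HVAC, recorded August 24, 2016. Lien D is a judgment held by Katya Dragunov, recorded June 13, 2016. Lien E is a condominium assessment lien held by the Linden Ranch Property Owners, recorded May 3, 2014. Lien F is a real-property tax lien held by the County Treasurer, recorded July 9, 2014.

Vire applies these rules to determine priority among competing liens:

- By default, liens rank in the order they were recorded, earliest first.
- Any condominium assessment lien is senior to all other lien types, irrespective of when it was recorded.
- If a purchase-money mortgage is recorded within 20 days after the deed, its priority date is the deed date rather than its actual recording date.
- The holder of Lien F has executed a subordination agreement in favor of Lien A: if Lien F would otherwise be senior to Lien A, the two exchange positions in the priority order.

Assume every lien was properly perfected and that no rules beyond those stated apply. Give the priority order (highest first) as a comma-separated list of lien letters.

Effective dates: A was recorded 40 days after the deed, outside the 20-day window, so it keeps its recording date.
E, as a condominium assessment lien, has superpriority and ranks first.
Among the remaining liens, by effective date: F (July 9, 2014), B (August 21, 2015), A (May 15, 2016), D (June 13, 2016), C (August 24, 2016).
F would otherwise be senior to A, so under the subordination agreement F and A exchange positions.

E, A, B, F, D, C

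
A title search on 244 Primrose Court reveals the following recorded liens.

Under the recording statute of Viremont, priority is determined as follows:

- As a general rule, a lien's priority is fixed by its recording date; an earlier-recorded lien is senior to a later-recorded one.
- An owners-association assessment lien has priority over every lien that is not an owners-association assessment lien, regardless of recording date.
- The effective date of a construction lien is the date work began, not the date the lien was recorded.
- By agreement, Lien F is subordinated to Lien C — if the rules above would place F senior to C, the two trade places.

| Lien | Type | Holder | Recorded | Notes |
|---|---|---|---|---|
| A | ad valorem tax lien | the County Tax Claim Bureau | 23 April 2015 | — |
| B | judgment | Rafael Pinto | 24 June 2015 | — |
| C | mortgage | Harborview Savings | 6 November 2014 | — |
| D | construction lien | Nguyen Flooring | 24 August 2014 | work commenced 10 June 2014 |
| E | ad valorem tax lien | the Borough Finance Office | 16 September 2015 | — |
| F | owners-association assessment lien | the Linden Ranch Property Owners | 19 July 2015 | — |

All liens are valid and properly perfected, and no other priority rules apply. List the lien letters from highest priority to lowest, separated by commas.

C, D, F, A, B, E

Adjusting effective dates: D relates back to 10 June 2014 (work commenced).
As an owners-association assessment lien, F is senior to every other lien.
Ordering the rest by effective date: D (10 June 2014), C (6 November 2014), A (23 April 2015), B (24 June 2015), E (16 September 2015).
Because F would otherwise rank above C, the subordination swaps them.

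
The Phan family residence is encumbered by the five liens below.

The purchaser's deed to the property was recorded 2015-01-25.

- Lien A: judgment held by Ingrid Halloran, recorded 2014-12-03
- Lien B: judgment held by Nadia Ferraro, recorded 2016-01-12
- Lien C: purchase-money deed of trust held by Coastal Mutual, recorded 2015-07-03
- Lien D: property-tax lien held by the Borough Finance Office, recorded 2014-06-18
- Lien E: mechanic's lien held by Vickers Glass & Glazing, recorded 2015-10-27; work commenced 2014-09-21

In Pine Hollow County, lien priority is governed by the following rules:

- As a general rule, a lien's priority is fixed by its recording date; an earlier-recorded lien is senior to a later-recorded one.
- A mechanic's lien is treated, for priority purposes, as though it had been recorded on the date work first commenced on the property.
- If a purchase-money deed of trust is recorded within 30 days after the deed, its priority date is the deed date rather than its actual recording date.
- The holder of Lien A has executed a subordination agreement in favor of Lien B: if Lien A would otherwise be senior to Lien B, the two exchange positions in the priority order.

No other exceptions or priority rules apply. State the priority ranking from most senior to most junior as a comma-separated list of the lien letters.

D, E, B, C, A

Adjusting effective dates: C was recorded 159 days after the deed — beyond 30 days — so no relation-back applies; E's effective date is 2014-09-21, when work began.
Ordering by effective date: D (2014-06-18), E (2014-09-21), A (2014-12-03), C (2015-07-03), B (2016-01-12).
A would otherwise be senior to B, so under the subordination agreement A and B exchange positions.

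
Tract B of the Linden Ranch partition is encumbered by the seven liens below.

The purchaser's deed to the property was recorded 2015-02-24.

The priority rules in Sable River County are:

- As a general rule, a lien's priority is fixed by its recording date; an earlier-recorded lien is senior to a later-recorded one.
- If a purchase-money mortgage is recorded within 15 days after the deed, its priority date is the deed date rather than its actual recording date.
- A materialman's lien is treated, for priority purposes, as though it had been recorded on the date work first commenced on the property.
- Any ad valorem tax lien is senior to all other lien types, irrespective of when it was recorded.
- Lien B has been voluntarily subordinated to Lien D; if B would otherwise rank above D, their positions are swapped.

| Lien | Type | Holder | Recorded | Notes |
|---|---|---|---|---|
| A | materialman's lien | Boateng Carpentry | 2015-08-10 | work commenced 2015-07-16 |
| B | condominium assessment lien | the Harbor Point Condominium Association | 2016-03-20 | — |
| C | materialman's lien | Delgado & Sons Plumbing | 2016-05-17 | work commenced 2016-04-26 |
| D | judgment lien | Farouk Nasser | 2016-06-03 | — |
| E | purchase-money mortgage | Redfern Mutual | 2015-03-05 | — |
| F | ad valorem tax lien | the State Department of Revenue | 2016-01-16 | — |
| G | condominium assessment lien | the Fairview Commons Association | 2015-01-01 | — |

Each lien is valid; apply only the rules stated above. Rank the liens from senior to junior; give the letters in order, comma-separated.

F, G, E, A, D, C, B

Effective dates after the stated exceptions: A is treated as recorded 2015-07-16, the work-commencement date; C is treated as recorded 2016-04-26, the work-commencement date; E relates back to the deed date 2015-02-24.
F, as an ad valorem tax lien, has superpriority and ranks first.
Ordering the rest by effective date: G (2015-01-01), E (2015-02-24), A (2015-07-16), B (2016-03-20), C (2016-04-26), D (2016-06-03).
The subordination applies — B was senior to D — so B and D swap.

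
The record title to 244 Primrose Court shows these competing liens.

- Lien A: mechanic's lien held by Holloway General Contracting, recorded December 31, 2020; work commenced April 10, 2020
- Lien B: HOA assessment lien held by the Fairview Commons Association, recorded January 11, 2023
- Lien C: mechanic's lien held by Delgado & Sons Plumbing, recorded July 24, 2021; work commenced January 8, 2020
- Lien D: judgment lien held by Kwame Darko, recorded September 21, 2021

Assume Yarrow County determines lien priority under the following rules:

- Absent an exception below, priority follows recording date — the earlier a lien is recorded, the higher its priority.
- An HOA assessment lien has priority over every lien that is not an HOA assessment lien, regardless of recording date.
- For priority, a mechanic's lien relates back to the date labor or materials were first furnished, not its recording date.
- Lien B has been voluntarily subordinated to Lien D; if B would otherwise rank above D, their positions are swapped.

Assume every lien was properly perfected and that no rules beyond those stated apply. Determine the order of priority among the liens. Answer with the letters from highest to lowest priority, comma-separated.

First, effective dates: A relates back to April 10, 2020 (work commenced); C relates back to January 8, 2020 (work commenced).
B, as an HOA assessment lien, has superpriority and ranks first.
Among the remaining liens, by effective date: C (January 8, 2020), A (April 10, 2020), D (September 21, 2021).
B would otherwise be senior to D, so under the subordination agreement B and D exchange positions.

D, C, A, B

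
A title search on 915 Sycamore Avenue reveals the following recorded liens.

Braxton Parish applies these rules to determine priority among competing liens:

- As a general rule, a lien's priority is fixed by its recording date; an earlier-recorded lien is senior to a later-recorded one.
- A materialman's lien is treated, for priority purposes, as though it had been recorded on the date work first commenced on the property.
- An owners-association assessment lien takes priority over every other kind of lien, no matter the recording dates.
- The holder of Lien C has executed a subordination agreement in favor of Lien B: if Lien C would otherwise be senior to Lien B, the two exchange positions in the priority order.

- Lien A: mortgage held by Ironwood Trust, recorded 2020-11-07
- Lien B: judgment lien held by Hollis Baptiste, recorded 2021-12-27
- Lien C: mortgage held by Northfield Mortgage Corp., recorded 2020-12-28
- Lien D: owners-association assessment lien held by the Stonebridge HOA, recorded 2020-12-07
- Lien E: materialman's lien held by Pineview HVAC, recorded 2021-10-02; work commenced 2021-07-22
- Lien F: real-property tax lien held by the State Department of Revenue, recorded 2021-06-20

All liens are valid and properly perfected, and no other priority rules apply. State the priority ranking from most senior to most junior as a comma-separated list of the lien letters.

D, A, B, F, E, C

Adjusting effective dates: E is treated as recorded 2021-07-22, the work-commencement date.
As an owners-association assessment lien, D is senior to every other lien.
The other liens, earliest effective date first: A (2020-11-07), C (2020-12-28), F (2021-06-20), E (2021-07-22), B (2021-12-27).
C is senior to B before the subordination, so the two trade places.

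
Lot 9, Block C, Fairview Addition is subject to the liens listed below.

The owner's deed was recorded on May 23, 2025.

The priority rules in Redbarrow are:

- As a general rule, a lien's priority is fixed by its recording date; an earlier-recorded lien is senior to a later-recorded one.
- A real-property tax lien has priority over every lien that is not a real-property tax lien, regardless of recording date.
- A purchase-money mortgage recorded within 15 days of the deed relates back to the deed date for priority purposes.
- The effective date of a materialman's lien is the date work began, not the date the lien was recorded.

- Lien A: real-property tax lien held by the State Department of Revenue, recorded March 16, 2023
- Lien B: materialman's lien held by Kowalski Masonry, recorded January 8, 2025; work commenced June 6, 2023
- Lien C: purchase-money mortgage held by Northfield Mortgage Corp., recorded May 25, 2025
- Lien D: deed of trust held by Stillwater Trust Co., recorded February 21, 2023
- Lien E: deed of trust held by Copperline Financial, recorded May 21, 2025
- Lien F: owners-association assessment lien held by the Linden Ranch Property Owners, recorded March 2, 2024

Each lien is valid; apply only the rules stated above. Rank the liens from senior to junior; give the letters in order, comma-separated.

Adjusting effective dates: B's effective date is June 6, 2023, when work began; C was recorded within the 15-day window, so its effective date is the deed date May 23, 2025.
A, as a real-property tax lien, has superpriority and ranks first.
Remaining liens by effective date: D (February 21, 2023), B (June 6, 2023), F (March 2, 2024), E (May 21, 2025), C (May 23, 2025).

A, D, B, F, E, C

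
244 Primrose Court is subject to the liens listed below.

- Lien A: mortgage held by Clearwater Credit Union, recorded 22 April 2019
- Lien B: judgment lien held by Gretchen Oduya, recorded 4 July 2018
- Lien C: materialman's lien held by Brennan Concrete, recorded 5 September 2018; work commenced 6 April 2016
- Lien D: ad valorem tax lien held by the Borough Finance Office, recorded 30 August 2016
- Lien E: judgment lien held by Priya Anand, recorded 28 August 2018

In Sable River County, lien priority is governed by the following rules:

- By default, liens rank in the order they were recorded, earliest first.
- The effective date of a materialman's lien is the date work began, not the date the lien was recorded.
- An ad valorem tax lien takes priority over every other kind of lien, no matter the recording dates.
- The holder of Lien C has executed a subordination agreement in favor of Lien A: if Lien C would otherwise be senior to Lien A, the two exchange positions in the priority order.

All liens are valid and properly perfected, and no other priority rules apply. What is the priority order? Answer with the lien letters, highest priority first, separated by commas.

Effective dates after the stated exceptions: C relates back to 6 April 2016 (work commenced).
D, as an ad valorem tax lien, has superpriority and ranks first.
The other liens, earliest effective date first: C (6 April 2016), B (4 July 2018), E (28 August 2018), A (22 April 2019).
C would otherwise be senior to A, so under the subordination agreement C and A exchange positions.

D, A, B, E, C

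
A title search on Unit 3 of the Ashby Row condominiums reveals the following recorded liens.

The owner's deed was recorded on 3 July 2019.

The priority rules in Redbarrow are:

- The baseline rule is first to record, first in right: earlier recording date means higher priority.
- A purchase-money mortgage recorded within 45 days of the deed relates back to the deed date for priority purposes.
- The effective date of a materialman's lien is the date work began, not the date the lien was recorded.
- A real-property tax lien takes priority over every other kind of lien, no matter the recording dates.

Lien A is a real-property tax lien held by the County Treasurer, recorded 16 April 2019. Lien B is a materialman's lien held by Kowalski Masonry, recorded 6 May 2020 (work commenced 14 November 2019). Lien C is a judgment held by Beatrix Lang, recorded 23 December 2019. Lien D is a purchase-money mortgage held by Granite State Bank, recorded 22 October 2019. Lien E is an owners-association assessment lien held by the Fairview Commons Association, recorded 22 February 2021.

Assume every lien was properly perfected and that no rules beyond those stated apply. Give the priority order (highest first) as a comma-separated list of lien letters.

A, D, B, C, E

Adjusting effective dates: B relates back to 14 November 2019 (work commenced); D was recorded 111 days after the deed, outside the 45-day window, so it keeps its recording date.
A is a real-property tax lien and takes priority over every other lien.
Ordering the rest by effective date: D (22 October 2019), B (14 November 2019), C (23 December 2019), E (22 February 2021).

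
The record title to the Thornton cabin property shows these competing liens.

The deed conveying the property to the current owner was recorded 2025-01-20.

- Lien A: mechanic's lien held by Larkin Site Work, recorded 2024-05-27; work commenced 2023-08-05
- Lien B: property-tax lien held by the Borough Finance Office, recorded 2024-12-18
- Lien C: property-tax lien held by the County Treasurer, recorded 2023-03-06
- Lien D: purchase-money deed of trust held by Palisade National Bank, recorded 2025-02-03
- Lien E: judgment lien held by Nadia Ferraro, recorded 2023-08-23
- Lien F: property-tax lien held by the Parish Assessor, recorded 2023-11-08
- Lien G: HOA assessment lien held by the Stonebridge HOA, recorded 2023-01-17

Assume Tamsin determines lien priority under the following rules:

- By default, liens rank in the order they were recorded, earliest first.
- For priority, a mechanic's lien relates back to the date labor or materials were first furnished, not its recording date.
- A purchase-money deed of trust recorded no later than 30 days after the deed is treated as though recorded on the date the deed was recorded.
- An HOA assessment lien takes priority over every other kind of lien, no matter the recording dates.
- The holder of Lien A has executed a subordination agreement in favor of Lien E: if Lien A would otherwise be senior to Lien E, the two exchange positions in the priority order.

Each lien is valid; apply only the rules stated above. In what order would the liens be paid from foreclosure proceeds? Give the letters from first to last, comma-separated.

G, C, E, A, F, B, D

First, effective dates: A relates back to 2023-08-05 (work commenced); D relates back to the deed date 2025-01-20.
G is an HOA assessment lien and takes priority over every other lien.
Remaining liens by effective date: C (2023-03-06), A (2023-08-05), E (2023-08-23), F (2023-11-08), B (2024-12-18), D (2025-01-20).
A would otherwise be senior to E, so under the subordination agreement A and E exchange positions.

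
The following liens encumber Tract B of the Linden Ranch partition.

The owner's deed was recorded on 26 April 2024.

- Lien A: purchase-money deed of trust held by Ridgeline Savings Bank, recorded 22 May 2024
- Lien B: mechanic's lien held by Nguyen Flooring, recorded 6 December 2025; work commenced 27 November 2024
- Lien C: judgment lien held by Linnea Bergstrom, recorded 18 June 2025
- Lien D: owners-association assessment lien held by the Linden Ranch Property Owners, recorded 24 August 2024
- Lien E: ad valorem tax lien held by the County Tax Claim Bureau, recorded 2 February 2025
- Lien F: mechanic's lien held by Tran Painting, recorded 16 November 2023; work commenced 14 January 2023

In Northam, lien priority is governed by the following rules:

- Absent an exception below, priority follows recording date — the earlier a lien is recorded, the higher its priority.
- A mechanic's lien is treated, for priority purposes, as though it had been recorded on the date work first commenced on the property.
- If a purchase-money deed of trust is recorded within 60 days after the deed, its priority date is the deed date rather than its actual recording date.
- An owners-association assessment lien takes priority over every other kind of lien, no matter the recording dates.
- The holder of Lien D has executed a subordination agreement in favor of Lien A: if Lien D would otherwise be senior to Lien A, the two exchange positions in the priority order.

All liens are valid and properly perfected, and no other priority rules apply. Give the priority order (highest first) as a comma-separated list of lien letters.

A, F, D, B, E, C

First, effective dates: A was recorded within the 60-day window, so its effective date is the deed date 26 April 2024; B is treated as recorded 27 November 2024, the work-commencement date; F's effective date is 14 January 2023, when work began.
As an owners-association assessment lien, D is senior to every other lien.
Remaining liens by effective date: F (14 January 2023), A (26 April 2024), B (27 November 2024), E (2 February 2025), C (18 June 2025).
D is senior to A before the subordination, so the two trade places.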